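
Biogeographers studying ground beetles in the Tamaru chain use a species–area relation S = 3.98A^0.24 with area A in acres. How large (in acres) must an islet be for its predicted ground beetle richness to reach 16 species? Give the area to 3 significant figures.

329 acres

16 = 3.98 × A^0.24  ⇒  A^0.24 = 16/3.98 = 4.02
ln A = ln(4.02) / 0.24 = 1.3913 / 0.24 = 5.7971
A = e^5.7971 ≈ 329.3 acres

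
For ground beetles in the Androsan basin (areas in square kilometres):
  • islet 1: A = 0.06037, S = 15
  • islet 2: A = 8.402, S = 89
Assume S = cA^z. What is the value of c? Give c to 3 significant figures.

z = ln(S₂/S₁) / ln(A₂/A₁) = ln(89/15) / ln(8.402/0.06037) = 1.7806 / 4.9357 = 0.3608
c = S₁ / A₁^z = 15 / 0.06037^0.3608 = 15 / 0.3632 = 41.3

41.3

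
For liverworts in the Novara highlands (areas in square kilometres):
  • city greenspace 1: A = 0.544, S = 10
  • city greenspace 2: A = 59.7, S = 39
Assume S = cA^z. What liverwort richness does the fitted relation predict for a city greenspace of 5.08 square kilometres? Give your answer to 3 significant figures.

z = ln(39/10) / ln(59.7/0.544) = 1.3610 / 4.6981 = 0.2897
c = 10 / 0.544^0.2897 = 10 / 0.8383 = 11.93
S₃ = 11.93 × 5.08^0.2897 = 11.93 × 1.601 ≈ 19.1

19.1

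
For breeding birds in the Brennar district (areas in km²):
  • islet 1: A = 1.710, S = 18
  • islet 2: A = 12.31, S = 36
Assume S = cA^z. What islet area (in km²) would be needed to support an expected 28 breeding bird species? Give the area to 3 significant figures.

6.02 km²

z = ln(36/18) / ln(12.31/1.71) = 0.6931 / 1.9739 = 0.3512
c = 18 / 1.71^0.3512 = 18 / 1.207 = 14.91
A = (28/14.91)^(1/0.3512) ⇒ ln A = ln(1.878)/0.3512 = 1.7947
A = e^1.7947 ≈ 6.018 km²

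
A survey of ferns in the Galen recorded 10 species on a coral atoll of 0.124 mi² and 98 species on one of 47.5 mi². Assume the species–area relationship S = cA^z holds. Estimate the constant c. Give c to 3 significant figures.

z = ln(S₂/S₁) / ln(A₂/A₁) = ln(98/10) / ln(47.5/0.124) = 2.2824 / 5.9482 = 0.3837
c = S₁ / A₁^z = 10 / 0.124^0.3837 = 10 / 0.4489 = 22.28

22.3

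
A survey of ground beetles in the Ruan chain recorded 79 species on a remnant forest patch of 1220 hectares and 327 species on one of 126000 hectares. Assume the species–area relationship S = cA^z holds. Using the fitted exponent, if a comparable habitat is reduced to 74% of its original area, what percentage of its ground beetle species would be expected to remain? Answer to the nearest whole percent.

z = ln(327/79) / ln(126000/1220) = 1.4205 / 4.6374 = 0.3063
S_new/S_old = (A_new/A_old)^z = 0.74^0.3063 = exp(0.3063 × -0.3011) = 0.9119

91%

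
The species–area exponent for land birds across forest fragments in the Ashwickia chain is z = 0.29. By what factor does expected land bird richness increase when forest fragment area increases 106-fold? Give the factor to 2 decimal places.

3.87

S₂/S₁ = (A₂/A₁)^z = 106^0.29
ln(S₂/S₁) = 0.29 × ln 106 = 0.29 × 4.6634 = 1.3524
S₂/S₁ = e^1.3524 ≈ 3.867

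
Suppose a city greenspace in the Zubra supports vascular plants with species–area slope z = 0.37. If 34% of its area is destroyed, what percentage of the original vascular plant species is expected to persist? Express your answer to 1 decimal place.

85.7%

S_new/S_old = (A_new/A_old)^z = 0.66^0.37
= exp(0.37 × ln 0.66) = exp(0.37 × -0.4155) = exp(-0.1537) ≈ 0.8575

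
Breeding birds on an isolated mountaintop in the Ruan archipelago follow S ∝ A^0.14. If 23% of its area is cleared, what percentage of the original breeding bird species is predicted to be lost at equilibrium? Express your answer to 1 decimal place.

S_new/S_old = (A_new/A_old)^z = 0.77^0.14
= exp(0.14 × ln 0.77) = exp(0.14 × -0.2614) = exp(-0.0366) ≈ 0.9641
Fraction lost = 1 − 0.9641 = 0.03593

3.6%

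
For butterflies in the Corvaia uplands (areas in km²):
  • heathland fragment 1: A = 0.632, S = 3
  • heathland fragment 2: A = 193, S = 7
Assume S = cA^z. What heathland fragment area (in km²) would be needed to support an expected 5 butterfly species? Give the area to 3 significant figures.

z = ln(7/3) / ln(193/0.632) = 0.8473 / 5.7216 = 0.1481
c = 3 / 0.632^0.1481 = 3 / 0.9343 = 3.211
A = (5/3.211)^(1/0.1481) ⇒ ln A = ln(1.557)/0.1481 = 2.9906
A = e^2.9906 ≈ 19.9 km²

19.9 km²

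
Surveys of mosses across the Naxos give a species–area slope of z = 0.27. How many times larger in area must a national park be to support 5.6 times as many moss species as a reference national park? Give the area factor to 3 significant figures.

(A₂/A₁)^0.27 = 5.6, so A₂/A₁ = 5.6^(1/0.27) = 5.6^3.704
ln(A₂/A₁) = ln 5.6 / 0.27 = 1.7228 / 0.27 = 6.3806
A₂/A₁ = e^6.3806 ≈ 590.3

590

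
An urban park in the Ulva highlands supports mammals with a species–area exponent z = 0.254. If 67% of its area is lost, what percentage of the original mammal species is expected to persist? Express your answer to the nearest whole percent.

75%

S_new/S_old = (A_new/A_old)^z = 0.33^0.254
= exp(0.254 × ln 0.33) = exp(0.254 × -1.1087) = exp(-0.2816) ≈ 0.7546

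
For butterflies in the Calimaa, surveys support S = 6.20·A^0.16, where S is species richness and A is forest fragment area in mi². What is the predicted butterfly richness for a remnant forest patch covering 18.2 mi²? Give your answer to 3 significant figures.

9.86

S = 6.2 × 18.2^0.16
ln S = ln 6.2 + 0.16 × ln 18.2 = 1.8245 + 0.16 × 2.9014 = 2.2888
S = e^2.2888 ≈ 9.863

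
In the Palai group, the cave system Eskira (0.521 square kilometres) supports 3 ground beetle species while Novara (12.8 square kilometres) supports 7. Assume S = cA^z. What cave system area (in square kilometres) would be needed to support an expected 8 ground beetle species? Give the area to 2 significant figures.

21 square kilometres

z = ln(7/3) / ln(12.8/0.521) = 0.8473 / 3.2015 = 0.2647
c = 3 / 0.521^0.2647 = 3 / 0.8415 = 3.565
A = (8/3.565)^(1/0.2647) ⇒ ln A = ln(2.244)/0.2647 = 3.0540
A = e^3.0540 ≈ 21.2 square kilometres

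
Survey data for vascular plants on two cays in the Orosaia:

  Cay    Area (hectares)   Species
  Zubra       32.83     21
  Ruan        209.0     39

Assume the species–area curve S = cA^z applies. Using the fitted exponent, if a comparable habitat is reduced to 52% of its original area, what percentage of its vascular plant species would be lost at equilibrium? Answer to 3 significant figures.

19.6%

z = ln(39/21) / ln(209/32.83) = 0.6190 / 1.8510 = 0.3344
S_new/S_old = (A_new/A_old)^z = 0.52^0.3344 = exp(0.3344 × -0.6539) = 0.8036
Fraction lost = 1 − 0.8036 = 0.1964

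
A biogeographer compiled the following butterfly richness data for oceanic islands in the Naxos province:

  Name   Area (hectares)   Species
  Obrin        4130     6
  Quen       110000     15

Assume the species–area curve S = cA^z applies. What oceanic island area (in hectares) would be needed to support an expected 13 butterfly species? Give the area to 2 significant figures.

66000 hectares

z = ln(15/6) / ln(110000/4130) = 0.9163 / 3.2822 = 0.2792
c = 6 / 4130^0.2792 = 6 / 10.22 = 0.5871
A = (13/0.5871)^(1/0.2792) ⇒ ln A = ln(22.14)/0.2792 = 11.0956
A = e^11.0956 ≈ 65883 hectares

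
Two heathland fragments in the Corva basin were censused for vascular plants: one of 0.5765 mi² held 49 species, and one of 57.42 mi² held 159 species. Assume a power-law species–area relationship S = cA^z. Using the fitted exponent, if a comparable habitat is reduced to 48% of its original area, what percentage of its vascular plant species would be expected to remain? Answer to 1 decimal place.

82.9%

z = ln(159/49) / ln(57.42/0.5765) = 1.1771 / 4.6012 = 0.2558
S_new/S_old = (A_new/A_old)^z = 0.48^0.2558 = exp(0.2558 × -0.7340) = 0.8288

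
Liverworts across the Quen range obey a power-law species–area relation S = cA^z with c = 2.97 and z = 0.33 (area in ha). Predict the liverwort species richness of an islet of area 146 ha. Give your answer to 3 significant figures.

15.4

S = 2.97 × 146^0.33
ln S = ln 2.97 + 0.33 × ln 146 = 1.0886 + 0.33 × 4.9836 = 2.7332
S = e^2.7332 ≈ 15.38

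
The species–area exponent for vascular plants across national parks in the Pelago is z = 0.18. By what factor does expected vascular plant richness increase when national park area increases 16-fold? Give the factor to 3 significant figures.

1.65

S₂/S₁ = (A₂/A₁)^z = 16^0.18
ln(S₂/S₁) = 0.18 × ln 16 = 0.18 × 2.7726 = 0.4991
S₂/S₁ = e^0.4991 ≈ 1.647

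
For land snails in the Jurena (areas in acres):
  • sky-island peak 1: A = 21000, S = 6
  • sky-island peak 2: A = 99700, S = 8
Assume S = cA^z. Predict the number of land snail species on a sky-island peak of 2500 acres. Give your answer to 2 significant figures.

z = ln(8/6) / ln(99700/21000) = 0.2877 / 1.5576 = 0.1847
c = 6 / 21000^0.1847 = 6 / 6.285 = 0.9547
S₃ = 0.9547 × 2500^0.1847 = 0.9547 × 4.242 ≈ 4.05

4.0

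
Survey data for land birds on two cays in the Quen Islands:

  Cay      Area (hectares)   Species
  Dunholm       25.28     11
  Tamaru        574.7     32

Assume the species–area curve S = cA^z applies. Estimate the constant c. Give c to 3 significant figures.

3.65

z = ln(S₂/S₁) / ln(A₂/A₁) = ln(32/11) / ln(574.7/25.28) = 1.0678 / 3.1238 = 0.3418
c = S₁ / A₁^z = 11 / 25.28^0.3418 = 11 / 3.017 = 3.646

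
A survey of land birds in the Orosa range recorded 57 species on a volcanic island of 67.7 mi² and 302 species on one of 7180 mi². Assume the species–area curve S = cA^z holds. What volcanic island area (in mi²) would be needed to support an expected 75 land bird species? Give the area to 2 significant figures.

z = ln(302/57) / ln(7180/67.7) = 1.6674 / 4.6640 = 0.3575
c = 57 / 67.7^0.3575 = 57 / 4.513 = 12.63
A = (75/12.63)^(1/0.3575) ⇒ ln A = ln(5.938)/0.3575 = 4.9827
A = e^4.9827 ≈ 145.9 mi²

150 mi²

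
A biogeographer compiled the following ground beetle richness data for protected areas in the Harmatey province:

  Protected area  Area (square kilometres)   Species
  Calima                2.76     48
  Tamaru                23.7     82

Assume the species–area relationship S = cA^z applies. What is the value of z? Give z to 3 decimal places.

Taking logs: ln S = ln c + z ln A, so z = (ln S₂ − ln S₁)/(ln A₂ − ln A₁).
z = ln(82/48) / ln(23.7/2.76) = ln(1.708) / ln(8.587) = 0.5355 / 2.1502 = 0.2490

0.249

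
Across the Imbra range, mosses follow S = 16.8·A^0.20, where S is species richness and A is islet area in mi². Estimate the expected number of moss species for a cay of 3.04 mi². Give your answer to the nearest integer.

S = 16.8 × 3.04^0.2
ln S = ln 16.8 + 0.2 × ln 3.04 = 2.8214 + 0.2 × 1.1119 = 3.0438
S = e^3.0438 ≈ 20.98

21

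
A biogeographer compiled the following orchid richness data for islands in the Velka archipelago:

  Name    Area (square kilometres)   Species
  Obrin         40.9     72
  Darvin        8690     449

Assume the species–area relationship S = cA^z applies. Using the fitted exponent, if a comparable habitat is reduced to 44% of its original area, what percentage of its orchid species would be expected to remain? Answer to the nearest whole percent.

76%

z = ln(449/72) / ln(8690/40.9) = 1.8304 / 5.3588 = 0.3416
S_new/S_old = (A_new/A_old)^z = 0.44^0.3416 = exp(0.3416 × -0.8210) = 0.7555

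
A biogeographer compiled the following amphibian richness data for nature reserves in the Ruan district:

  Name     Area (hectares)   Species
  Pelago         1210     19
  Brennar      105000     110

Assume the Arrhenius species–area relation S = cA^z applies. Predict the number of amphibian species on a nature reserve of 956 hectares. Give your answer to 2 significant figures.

z = ln(110/19) / ln(105000/1210) = 1.7560 / 4.4633 = 0.3934
c = 19 / 1210^0.3934 = 19 / 16.33 = 1.164
S₃ = 1.164 × 956^0.3934 = 1.164 × 14.88 ≈ 17.32

17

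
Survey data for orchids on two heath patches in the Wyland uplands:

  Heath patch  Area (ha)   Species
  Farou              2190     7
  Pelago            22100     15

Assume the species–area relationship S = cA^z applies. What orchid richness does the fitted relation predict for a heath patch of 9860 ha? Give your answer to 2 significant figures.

z = ln(15/7) / ln(22100/2190) = 0.7621 / 2.3117 = 0.3297
c = 7 / 2190^0.3297 = 7 / 12.63 = 0.5543
S₃ = 0.5543 × 9860^0.3297 = 0.5543 × 20.74 ≈ 11.5

11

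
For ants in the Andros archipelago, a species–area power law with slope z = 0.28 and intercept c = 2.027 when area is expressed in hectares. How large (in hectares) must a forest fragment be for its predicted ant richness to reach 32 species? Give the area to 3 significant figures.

32 = 2.027 × A^0.28  ⇒  A^0.28 = 32/2.027 = 15.79
ln A = ln(15.79) / 0.28 = 2.7592 / 0.28 = 9.8542
A = e^9.8542 ≈ 19038 hectares

19000 hectares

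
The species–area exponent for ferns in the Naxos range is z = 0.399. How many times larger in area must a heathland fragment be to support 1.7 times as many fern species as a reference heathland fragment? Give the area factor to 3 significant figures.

(A₂/A₁)^0.399 = 1.7, so A₂/A₁ = 1.7^(1/0.399) = 1.7^2.506
ln(A₂/A₁) = ln 1.7 / 0.399 = 0.5306 / 0.399 = 1.3299
A₂/A₁ = e^1.3299 ≈ 3.781

3.78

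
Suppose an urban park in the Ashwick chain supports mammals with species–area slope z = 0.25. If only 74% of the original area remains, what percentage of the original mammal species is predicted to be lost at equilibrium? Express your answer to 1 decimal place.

7.3%

S_new/S_old = (A_new/A_old)^z = 0.74^0.25
= exp(0.25 × ln 0.74) = exp(0.25 × -0.3011) = exp(-0.0753) ≈ 0.9275
Fraction lost = 1 − 0.9275 = 0.07251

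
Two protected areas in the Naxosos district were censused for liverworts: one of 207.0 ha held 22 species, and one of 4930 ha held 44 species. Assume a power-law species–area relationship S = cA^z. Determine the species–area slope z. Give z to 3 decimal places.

Taking logs: ln S = ln c + z ln A, so z = (ln S₂ − ln S₁)/(ln A₂ − ln A₁).
z = ln(44/22) / ln(4930/207) = ln(2) / ln(23.82) = 0.6931 / 3.1704 = 0.2186

0.219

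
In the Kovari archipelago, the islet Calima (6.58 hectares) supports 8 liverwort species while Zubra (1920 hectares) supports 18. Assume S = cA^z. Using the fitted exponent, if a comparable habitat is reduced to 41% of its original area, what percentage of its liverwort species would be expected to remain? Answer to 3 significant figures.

88.0%

z = ln(18/8) / ln(1920/6.58) = 0.8109 / 5.6760 = 0.1429
S_new/S_old = (A_new/A_old)^z = 0.41^0.1429 = exp(0.1429 × -0.8916) = 0.8804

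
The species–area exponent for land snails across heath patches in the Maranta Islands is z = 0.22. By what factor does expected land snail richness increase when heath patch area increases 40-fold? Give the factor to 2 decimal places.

2.25

S₂/S₁ = (A₂/A₁)^z = 40^0.22
ln(S₂/S₁) = 0.22 × ln 40 = 0.22 × 3.6889 = 0.8116
S₂/S₁ = e^0.8116 ≈ 2.251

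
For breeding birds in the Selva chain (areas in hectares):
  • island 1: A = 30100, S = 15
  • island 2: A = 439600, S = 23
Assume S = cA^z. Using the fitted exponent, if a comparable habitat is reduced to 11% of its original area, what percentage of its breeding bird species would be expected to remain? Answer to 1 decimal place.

z = ln(23/15) / ln(439600/30100) = 0.4274 / 2.6813 = 0.1594
S_new/S_old = (A_new/A_old)^z = 0.11^0.1594 = exp(0.1594 × -2.2073) = 0.7034

70.3%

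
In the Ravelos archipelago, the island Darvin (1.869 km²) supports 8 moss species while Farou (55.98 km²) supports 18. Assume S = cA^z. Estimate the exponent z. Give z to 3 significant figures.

Taking logs: ln S = ln c + z ln A, so z = (ln S₂ − ln S₁)/(ln A₂ − ln A₁).
z = ln(18/8) / ln(55.98/1.869) = ln(2.25) / ln(29.95) = 0.8109 / 3.3996 = 0.2385

0.239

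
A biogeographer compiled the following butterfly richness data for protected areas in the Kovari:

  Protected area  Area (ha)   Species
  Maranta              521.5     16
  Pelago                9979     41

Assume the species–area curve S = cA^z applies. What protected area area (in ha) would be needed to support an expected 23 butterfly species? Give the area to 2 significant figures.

1600 ha

z = ln(41/16) / ln(9979/521.5) = 0.9410 / 2.9515 = 0.3188
c = 16 / 521.5^0.3188 = 16 / 7.35 = 2.177
A = (23/2.177)^(1/0.3188) ⇒ ln A = ln(10.57)/0.3188 = 7.3950
A = e^7.3950 ≈ 1628 ha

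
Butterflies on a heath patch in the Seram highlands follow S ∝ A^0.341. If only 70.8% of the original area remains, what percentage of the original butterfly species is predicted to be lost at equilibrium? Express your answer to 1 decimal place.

S_new/S_old = (A_new/A_old)^z = 0.708^0.341
= exp(0.341 × ln 0.708) = exp(0.341 × -0.3453) = exp(-0.1178) ≈ 0.8889
Fraction lost = 1 − 0.8889 = 0.1111

11.1%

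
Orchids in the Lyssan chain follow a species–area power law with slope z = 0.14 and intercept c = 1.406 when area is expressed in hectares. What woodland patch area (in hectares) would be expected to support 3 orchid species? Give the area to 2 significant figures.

220 hectares

3 = 1.406 × A^0.14  ⇒  A^0.14 = 3/1.406 = 2.134
ln A = ln(2.134) / 0.14 = 0.7579 / 0.14 = 5.4133
A = e^5.4133 ≈ 224.4 hectares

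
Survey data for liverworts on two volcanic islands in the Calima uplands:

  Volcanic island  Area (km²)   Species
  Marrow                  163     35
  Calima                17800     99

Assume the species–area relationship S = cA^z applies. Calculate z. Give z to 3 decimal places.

0.222

Taking logs: ln S = ln c + z ln A, so z = (ln S₂ − ln S₁)/(ln A₂ − ln A₁).
z = ln(99/35) / ln(17800/163) = ln(2.829) / ln(109.2) = 1.0398 / 4.6932 = 0.2215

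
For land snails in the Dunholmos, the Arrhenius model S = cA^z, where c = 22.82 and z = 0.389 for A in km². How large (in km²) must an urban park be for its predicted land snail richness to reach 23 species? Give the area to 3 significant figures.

1.02 km²

23 = 22.82 × A^0.389  ⇒  A^0.389 = 23/22.82 = 1.008
ln A = ln(1.008) / 0.389 = 0.0079 / 0.389 = 0.0202
A = e^0.0202 ≈ 1.02 km²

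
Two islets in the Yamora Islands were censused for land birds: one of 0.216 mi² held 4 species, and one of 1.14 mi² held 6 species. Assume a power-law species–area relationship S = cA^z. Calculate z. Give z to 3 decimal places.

Taking logs: ln S = ln c + z ln A, so z = (ln S₂ − ln S₁)/(ln A₂ − ln A₁).
z = ln(6/4) / ln(1.14/0.216) = ln(1.5) / ln(5.278) = 0.4055 / 1.6635 = 0.2437

0.244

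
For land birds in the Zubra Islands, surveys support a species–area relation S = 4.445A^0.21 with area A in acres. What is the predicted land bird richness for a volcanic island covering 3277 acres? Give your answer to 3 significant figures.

24.3

S = 4.445 × 3277^0.21
ln S = ln 4.445 + 0.21 × ln 3277 = 1.4918 + 0.21 × 8.0947 = 3.1917
S = e^3.1917 ≈ 24.33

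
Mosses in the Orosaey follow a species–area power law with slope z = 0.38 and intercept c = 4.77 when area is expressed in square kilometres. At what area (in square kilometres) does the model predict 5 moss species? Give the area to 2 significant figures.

1.1 square kilometres

5 = 4.77 × A^0.38  ⇒  A^0.38 = 5/4.77 = 1.048
ln A = ln(1.048) / 0.38 = 0.0471 / 0.38 = 0.1239
A = e^0.1239 ≈ 1.132 square kilometres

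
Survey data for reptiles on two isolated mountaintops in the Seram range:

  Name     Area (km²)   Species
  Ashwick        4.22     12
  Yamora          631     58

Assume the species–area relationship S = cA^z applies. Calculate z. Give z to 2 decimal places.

0.31

Taking logs: ln S = ln c + z ln A, so z = (ln S₂ − ln S₁)/(ln A₂ − ln A₁).
z = ln(58/12) / ln(631/4.22) = ln(4.833) / ln(149.5) = 1.5755 / 5.0075 = 0.3146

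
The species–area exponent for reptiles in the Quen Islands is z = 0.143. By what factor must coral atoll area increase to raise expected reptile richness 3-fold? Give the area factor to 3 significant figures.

2170

(A₂/A₁)^0.143 = 3, so A₂/A₁ = 3^(1/0.143) = 3^6.993
ln(A₂/A₁) = ln 3 / 0.143 = 1.0986 / 0.143 = 7.6826
A₂/A₁ = e^7.6826 ≈ 2170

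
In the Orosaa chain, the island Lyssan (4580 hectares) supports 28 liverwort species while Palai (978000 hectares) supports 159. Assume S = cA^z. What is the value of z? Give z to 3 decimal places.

Taking logs: ln S = ln c + z ln A, so z = (ln S₂ − ln S₁)/(ln A₂ − ln A₁).
z = ln(159/28) / ln(978000/4580) = ln(5.679) / ln(213.5) = 1.7367 / 5.3638 = 0.3238

0.324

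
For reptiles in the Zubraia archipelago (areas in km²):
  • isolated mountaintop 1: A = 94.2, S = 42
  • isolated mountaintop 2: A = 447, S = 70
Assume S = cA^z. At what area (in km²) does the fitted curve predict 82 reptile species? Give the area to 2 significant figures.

z = ln(70/42) / ln(447/94.2) = 0.5108 / 1.5571 = 0.3281
c = 42 / 94.2^0.3281 = 42 / 4.442 = 9.455
A = (82/9.455)^(1/0.3281) ⇒ ln A = ln(8.673)/0.3281 = 6.5849
A = e^6.5849 ≈ 724.1 km²

720 km²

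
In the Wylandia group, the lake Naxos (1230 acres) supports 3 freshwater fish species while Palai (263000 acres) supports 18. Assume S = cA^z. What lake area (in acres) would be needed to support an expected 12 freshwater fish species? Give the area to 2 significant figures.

z = ln(18/3) / ln(263000/1230) = 1.7918 / 5.3651 = 0.3340
c = 3 / 1230^0.3340 = 3 / 10.76 = 0.2787
A = (12/0.2787)^(1/0.3340) ⇒ ln A = ln(43.05)/0.3340 = 11.2658
A = e^11.2658 ≈ 78105 acres

78000 acres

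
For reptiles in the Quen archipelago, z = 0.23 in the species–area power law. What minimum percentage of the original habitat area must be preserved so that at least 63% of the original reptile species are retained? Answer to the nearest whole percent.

13%

Need (A_new/A_old)^0.23 = 0.63, so A_new/A_old = 0.63^(1/0.23) = 0.63^4.348
ln(A_new/A_old) = ln 0.63 / 0.23 = -0.4620 / 0.23 = -2.0088
A_new/A_old = e^-2.0088 ≈ 0.1341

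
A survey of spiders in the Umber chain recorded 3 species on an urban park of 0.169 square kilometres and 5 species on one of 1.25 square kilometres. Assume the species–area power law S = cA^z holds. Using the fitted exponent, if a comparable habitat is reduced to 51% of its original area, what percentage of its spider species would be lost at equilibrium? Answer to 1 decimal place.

15.8%

z = ln(5/3) / ln(1.25/0.169) = 0.5108 / 2.0010 = 0.2553
S_new/S_old = (A_new/A_old)^z = 0.51^0.2553 = exp(0.2553 × -0.6733) = 0.8421
Fraction lost = 1 − 0.8421 = 0.1579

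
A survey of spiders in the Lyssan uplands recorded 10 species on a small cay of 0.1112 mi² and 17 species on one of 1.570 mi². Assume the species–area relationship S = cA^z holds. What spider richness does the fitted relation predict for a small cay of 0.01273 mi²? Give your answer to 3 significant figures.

6.48

z = ln(17/10) / ln(1.57/0.1112) = 0.5306 / 2.6475 = 0.2004
c = 10 / 0.1112^0.2004 = 10 / 0.6439 = 15.53
S₃ = 15.53 × 0.01273^0.2004 = 15.53 × 0.417 ≈ 6.477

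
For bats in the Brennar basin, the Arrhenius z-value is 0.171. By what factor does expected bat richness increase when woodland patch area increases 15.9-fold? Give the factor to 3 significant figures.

1.60

S₂/S₁ = (A₂/A₁)^z = 15.9^0.171
ln(S₂/S₁) = 0.171 × ln 15.9 = 0.171 × 2.7663 = 0.4730
S₂/S₁ = e^0.4730 ≈ 1.605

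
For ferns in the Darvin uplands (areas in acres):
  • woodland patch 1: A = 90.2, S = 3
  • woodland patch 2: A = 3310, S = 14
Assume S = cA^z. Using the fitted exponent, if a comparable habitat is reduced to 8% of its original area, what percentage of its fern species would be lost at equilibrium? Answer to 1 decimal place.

66.0%

z = ln(14/3) / ln(3310/90.2) = 1.5404 / 3.6027 = 0.4276
S_new/S_old = (A_new/A_old)^z = 0.08^0.4276 = exp(0.4276 × -2.5257) = 0.3396
Fraction lost = 1 − 0.3396 = 0.6604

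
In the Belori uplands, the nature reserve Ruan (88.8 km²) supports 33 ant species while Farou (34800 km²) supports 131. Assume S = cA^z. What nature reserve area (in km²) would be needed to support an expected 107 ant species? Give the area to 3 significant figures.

z = ln(131/33) / ln(34800/88.8) = 1.3787 / 5.9710 = 0.2309
c = 33 / 88.8^0.2309 = 33 / 2.818 = 11.71
A = (107/11.71)^(1/0.2309) ⇒ ln A = ln(9.136)/0.2309 = 9.5809
A = e^9.5809 ≈ 14486 km²

14500 km²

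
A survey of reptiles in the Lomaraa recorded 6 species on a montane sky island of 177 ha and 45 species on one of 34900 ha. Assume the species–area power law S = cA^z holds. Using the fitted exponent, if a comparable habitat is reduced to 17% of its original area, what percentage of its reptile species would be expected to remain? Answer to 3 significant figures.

50.9%

z = ln(45/6) / ln(34900/177) = 2.0149 / 5.2841 = 0.3813
S_new/S_old = (A_new/A_old)^z = 0.17^0.3813 = exp(0.3813 × -1.7720) = 0.5088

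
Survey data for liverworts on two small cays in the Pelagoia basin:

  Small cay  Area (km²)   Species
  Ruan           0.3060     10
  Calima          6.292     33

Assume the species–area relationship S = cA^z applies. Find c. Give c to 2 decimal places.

15.96

z = ln(S₂/S₁) / ln(A₂/A₁) = ln(33/10) / ln(6.292/0.306) = 1.1939 / 3.0234 = 0.3949
c = S₁ / A₁^z = 10 / 0.306^0.3949 = 10 / 0.6265 = 15.96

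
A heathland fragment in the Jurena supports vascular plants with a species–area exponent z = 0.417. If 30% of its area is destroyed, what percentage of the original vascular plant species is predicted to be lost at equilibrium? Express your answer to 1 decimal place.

S_new/S_old = (A_new/A_old)^z = 0.7^0.417
= exp(0.417 × ln 0.7) = exp(0.417 × -0.3567) = exp(-0.1487) ≈ 0.8618
Fraction lost = 1 − 0.8618 = 0.1382

13.8%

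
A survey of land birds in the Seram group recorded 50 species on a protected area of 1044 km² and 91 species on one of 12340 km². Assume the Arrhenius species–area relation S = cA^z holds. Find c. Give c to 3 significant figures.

z = ln(S₂/S₁) / ln(A₂/A₁) = ln(91/50) / ln(12340/1044) = 0.5988 / 2.4698 = 0.2425
c = S₁ / A₁^z = 50 / 1044^0.2425 = 50 / 5.394 = 9.269

9.27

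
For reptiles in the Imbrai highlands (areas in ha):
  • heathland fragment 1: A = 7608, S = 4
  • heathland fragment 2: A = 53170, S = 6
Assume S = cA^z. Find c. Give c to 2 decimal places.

z = ln(S₂/S₁) / ln(A₂/A₁) = ln(6/4) / ln(53170/7608) = 0.4055 / 1.9443 = 0.2085
c = S₁ / A₁^z = 4 / 7608^0.2085 = 4 / 6.448 = 0.6204

0.62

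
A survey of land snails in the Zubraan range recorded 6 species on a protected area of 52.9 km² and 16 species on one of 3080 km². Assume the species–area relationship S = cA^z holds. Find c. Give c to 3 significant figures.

2.30

z = ln(S₂/S₁) / ln(A₂/A₁) = ln(16/6) / ln(3080/52.9) = 0.9808 / 4.0643 = 0.2413
c = S₁ / A₁^z = 6 / 52.9^0.2413 = 6 / 2.606 = 2.303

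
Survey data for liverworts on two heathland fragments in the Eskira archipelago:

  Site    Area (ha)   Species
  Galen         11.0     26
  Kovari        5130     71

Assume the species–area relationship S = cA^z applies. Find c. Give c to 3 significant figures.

z = ln(S₂/S₁) / ln(A₂/A₁) = ln(71/26) / ln(5130/11) = 1.0046 / 6.1450 = 0.1635
c = S₁ / A₁^z = 26 / 11^0.1635 = 26 / 1.48 = 17.57

17.6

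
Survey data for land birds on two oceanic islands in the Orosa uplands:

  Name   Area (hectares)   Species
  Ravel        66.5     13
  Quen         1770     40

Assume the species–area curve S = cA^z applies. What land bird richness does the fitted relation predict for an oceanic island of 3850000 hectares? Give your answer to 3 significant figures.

z = ln(40/13) / ln(1770/66.5) = 1.1239 / 3.2815 = 0.3425
c = 13 / 66.5^0.3425 = 13 / 4.21 = 3.088
S₃ = 3.088 × 3850000^0.3425 = 3.088 × 180.1 ≈ 556.1

556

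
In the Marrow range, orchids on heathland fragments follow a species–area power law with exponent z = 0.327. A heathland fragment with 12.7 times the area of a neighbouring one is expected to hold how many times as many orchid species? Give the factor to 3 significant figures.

S₂/S₁ = (A₂/A₁)^z = 12.7^0.327
ln(S₂/S₁) = 0.327 × ln 12.7 = 0.327 × 2.5416 = 0.8311
S₂/S₁ = e^0.8311 ≈ 2.296

2.30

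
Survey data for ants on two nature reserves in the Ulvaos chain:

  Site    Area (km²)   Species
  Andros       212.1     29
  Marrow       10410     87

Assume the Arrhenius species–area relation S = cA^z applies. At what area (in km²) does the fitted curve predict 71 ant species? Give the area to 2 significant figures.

5100 km²

z = ln(87/29) / ln(10410/212.1) = 1.0986 / 3.8935 = 0.2822
c = 29 / 212.1^0.2822 = 29 / 4.534 = 6.396
A = (71/6.396)^(1/0.2822) ⇒ ln A = ln(11.1)/0.2822 = 8.5303
A = e^8.5303 ≈ 5066 km²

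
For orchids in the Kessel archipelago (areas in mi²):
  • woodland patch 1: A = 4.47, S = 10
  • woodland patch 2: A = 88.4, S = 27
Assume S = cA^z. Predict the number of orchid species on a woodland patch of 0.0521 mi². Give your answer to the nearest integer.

2

z = ln(27/10) / ln(88.4/4.47) = 0.9933 / 2.9845 = 0.3328
c = 10 / 4.47^0.3328 = 10 / 1.646 = 6.075
S₃ = 6.075 × 0.0521^0.3328 = 6.075 × 0.3741 ≈ 2.273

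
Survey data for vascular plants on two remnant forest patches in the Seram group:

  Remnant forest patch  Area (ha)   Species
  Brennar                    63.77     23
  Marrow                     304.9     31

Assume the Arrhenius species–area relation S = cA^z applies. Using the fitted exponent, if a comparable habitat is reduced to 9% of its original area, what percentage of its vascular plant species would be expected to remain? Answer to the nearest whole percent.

z = ln(31/23) / ln(304.9/63.77) = 0.2985 / 1.5647 = 0.1908
S_new/S_old = (A_new/A_old)^z = 0.09^0.1908 = exp(0.1908 × -2.4079) = 0.6317

63%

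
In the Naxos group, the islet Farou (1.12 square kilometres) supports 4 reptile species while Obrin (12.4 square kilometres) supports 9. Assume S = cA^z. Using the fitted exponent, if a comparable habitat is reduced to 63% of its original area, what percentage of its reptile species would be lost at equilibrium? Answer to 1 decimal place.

14.4%

z = ln(9/4) / ln(12.4/1.12) = 0.8109 / 2.4044 = 0.3373
S_new/S_old = (A_new/A_old)^z = 0.63^0.3373 = exp(0.3373 × -0.4620) = 0.8557
Fraction lost = 1 − 0.8557 = 0.1443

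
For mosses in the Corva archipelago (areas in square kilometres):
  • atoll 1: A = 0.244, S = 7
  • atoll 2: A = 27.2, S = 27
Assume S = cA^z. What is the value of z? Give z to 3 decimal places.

Taking logs: ln S = ln c + z ln A, so z = (ln S₂ − ln S₁)/(ln A₂ − ln A₁).
z = ln(27/7) / ln(27.2/0.244) = ln(3.857) / ln(111.5) = 1.3499 / 4.7138 = 0.2864

0.286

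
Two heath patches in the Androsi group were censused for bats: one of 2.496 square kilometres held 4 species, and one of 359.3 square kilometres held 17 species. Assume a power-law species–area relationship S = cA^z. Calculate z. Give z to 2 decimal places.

Taking logs: ln S = ln c + z ln A, so z = (ln S₂ − ln S₁)/(ln A₂ − ln A₁).
z = ln(17/4) / ln(359.3/2.496) = ln(4.25) / ln(144) = 1.4469 / 4.9695 = 0.2912

0.29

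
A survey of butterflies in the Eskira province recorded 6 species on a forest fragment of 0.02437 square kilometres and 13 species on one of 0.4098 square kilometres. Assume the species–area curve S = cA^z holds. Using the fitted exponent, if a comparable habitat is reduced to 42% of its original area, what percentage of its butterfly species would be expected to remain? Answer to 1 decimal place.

z = ln(13/6) / ln(0.4098/0.02437) = 0.7732 / 2.8223 = 0.2740
S_new/S_old = (A_new/A_old)^z = 0.42^0.2740 = exp(0.2740 × -0.8675) = 0.7885

78.8%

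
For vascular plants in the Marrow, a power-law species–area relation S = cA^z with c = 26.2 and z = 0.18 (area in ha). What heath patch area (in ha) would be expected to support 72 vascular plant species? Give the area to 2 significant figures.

72 = 26.2 × A^0.18  ⇒  A^0.18 = 72/26.2 = 2.748
ln A = ln(2.748) / 0.18 = 1.0109 / 0.18 = 5.6161
A = e^5.6161 ≈ 274.8 ha

270 ha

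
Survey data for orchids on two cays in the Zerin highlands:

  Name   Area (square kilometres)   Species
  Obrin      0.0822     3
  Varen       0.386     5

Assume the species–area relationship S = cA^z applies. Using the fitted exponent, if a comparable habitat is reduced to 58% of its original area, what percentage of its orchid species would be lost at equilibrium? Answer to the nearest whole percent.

z = ln(5/3) / ln(0.386/0.0822) = 0.5108 / 1.5467 = 0.3303
S_new/S_old = (A_new/A_old)^z = 0.58^0.3303 = exp(0.3303 × -0.5447) = 0.8353
Fraction lost = 1 − 0.8353 = 0.1647

16%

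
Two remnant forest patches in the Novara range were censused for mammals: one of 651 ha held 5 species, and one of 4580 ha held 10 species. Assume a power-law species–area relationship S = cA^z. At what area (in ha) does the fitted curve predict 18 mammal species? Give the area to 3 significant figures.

24000 ha

z = ln(10/5) / ln(4580/651) = 0.6931 / 1.9509 = 0.3553
c = 5 / 651^0.3553 = 5 / 9.992 = 0.5004
A = (18/0.5004)^(1/0.3553) ⇒ ln A = ln(35.97)/0.3553 = 10.0838
A = e^10.0838 ≈ 23953 ha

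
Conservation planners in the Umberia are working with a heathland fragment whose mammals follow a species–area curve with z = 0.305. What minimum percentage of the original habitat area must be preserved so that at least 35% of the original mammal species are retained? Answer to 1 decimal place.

3.2%

Need (A_new/A_old)^0.305 = 0.35, so A_new/A_old = 0.35^(1/0.305) = 0.35^3.279
ln(A_new/A_old) = ln 0.35 / 0.305 = -1.0498 / 0.305 = -3.4420
A_new/A_old = e^-3.4420 ≈ 0.032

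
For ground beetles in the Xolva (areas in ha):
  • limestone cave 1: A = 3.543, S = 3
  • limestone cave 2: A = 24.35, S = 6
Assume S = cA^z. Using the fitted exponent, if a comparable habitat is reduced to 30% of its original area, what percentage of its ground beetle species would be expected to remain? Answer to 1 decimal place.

64.9%

z = ln(6/3) / ln(24.35/3.543) = 0.6931 / 1.9276 = 0.3596
S_new/S_old = (A_new/A_old)^z = 0.3^0.3596 = exp(0.3596 × -1.2040) = 0.6486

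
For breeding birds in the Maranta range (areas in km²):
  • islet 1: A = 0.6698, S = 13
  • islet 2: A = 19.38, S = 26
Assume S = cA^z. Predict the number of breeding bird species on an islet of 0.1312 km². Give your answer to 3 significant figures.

z = ln(26/13) / ln(19.38/0.6698) = 0.6931 / 3.3650 = 0.2060
c = 13 / 0.6698^0.2060 = 13 / 0.9208 = 14.12
S₃ = 14.12 × 0.1312^0.2060 = 14.12 × 0.6581 ≈ 9.292

9.29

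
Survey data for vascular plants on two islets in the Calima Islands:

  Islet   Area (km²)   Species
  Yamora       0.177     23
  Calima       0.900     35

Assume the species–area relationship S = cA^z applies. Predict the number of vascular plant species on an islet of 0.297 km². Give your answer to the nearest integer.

26

z = ln(35/23) / ln(0.9/0.177) = 0.4199 / 1.6262 = 0.2582
c = 23 / 0.177^0.2582 = 23 / 0.6395 = 35.97
S₃ = 35.97 × 0.297^0.2582 = 35.97 × 0.7309 ≈ 26.29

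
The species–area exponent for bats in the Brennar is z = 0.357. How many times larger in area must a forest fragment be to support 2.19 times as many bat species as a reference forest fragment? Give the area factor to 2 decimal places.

(A₂/A₁)^0.357 = 2.19, so A₂/A₁ = 2.19^(1/0.357) = 2.19^2.801
ln(A₂/A₁) = ln 2.19 / 0.357 = 0.7839 / 0.357 = 2.1958
A₂/A₁ = e^2.1958 ≈ 8.987

8.99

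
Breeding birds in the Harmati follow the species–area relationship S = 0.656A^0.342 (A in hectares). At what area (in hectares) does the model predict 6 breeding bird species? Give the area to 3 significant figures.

647 hectares

6 = 0.656 × A^0.342  ⇒  A^0.342 = 6/0.656 = 9.146
ln A = ln(9.146) / 0.342 = 2.2134 / 0.342 = 6.4718
A = e^6.4718 ≈ 646.6 hectares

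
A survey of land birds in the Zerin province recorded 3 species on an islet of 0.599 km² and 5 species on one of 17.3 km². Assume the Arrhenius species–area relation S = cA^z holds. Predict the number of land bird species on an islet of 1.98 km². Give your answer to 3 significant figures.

3.60

z = ln(5/3) / ln(17.3/0.599) = 0.5108 / 3.3632 = 0.1519
c = 3 / 0.599^0.1519 = 3 / 0.9251 = 3.243
S₃ = 3.243 × 1.98^0.1519 = 3.243 × 1.109 ≈ 3.597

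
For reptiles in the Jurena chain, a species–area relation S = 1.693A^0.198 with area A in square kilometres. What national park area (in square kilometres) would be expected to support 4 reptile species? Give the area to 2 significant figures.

77 square kilometres

4 = 1.693 × A^0.198  ⇒  A^0.198 = 4/1.693 = 2.363
ln A = ln(2.363) / 0.198 = 0.8598 / 0.198 = 4.3424
A = e^4.3424 ≈ 76.89 square kilometres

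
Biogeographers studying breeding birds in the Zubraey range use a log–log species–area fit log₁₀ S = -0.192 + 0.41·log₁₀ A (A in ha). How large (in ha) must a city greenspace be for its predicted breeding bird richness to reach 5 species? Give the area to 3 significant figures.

149 ha

5 = 0.6427 × A^0.41  ⇒  A^0.41 = 5/0.6427 = 7.78
ln A = ln(7.78) / 0.41 = 2.0515 / 0.41 = 5.0037
A = e^5.0037 ≈ 149 ha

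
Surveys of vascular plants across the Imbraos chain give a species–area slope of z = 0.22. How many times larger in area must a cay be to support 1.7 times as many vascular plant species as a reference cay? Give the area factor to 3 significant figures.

(A₂/A₁)^0.22 = 1.7, so A₂/A₁ = 1.7^(1/0.22) = 1.7^4.545
ln(A₂/A₁) = ln 1.7 / 0.22 = 0.5306 / 0.22 = 2.4119
A₂/A₁ = e^2.4119 ≈ 11.16

11.2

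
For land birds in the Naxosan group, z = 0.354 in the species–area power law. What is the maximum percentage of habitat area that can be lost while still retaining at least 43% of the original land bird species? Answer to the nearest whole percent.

91%

Need (A_new/A_old)^0.354 = 0.43, so A_new/A_old = 0.43^(1/0.354) = 0.43^2.825
ln(A_new/A_old) = ln 0.43 / 0.354 = -0.8440 / 0.354 = -2.3841
A_new/A_old = e^-2.3841 ≈ 0.09217
Fraction that can be lost = 1 − 0.09217 = 0.9078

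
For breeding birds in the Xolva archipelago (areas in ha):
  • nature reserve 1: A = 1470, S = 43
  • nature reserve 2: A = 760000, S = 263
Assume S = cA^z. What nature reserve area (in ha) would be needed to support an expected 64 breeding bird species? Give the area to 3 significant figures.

5800 ha

z = ln(263/43) / ln(760000/1470) = 1.8110 / 6.2481 = 0.2898
c = 43 / 1470^0.2898 = 43 / 8.28 = 5.193
A = (64/5.193)^(1/0.2898) ⇒ ln A = ln(12.32)/0.2898 = 8.6651
A = e^8.6651 ≈ 5797 ha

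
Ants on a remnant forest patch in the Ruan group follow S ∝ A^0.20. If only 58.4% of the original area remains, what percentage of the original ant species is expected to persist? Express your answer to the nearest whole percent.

S_new/S_old = (A_new/A_old)^z = 0.584^0.2
= exp(0.2 × ln 0.584) = exp(0.2 × -0.5379) = exp(-0.1076) ≈ 0.898

90%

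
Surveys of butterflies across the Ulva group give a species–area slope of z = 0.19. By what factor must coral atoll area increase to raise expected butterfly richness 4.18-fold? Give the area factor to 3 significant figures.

1860

(A₂/A₁)^0.19 = 4.18, so A₂/A₁ = 4.18^(1/0.19) = 4.18^5.263
ln(A₂/A₁) = ln 4.18 / 0.19 = 1.4303 / 0.19 = 7.5280
A₂/A₁ = e^7.5280 ≈ 1859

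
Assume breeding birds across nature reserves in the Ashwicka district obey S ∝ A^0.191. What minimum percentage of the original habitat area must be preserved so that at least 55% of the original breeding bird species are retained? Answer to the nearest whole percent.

4%

Need (A_new/A_old)^0.191 = 0.55, so A_new/A_old = 0.55^(1/0.191) = 0.55^5.236
ln(A_new/A_old) = ln 0.55 / 0.191 = -0.5978 / 0.191 = -3.1300
A_new/A_old = e^-3.1300 ≈ 0.04372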